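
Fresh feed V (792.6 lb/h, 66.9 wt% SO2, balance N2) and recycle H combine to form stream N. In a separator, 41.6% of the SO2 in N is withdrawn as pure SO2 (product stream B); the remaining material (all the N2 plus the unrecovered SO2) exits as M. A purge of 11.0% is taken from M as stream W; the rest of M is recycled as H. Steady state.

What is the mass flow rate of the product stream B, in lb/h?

459.3 lb/h

SO2 in N: m_A = 792.6×0.669 + (1−0.110)·(1−0.416)·m_A, so m_A = 530.25/0.4802 = 1104.1 lb/h.
Product B = 0.416×1104.1 = 459.32 lb/h.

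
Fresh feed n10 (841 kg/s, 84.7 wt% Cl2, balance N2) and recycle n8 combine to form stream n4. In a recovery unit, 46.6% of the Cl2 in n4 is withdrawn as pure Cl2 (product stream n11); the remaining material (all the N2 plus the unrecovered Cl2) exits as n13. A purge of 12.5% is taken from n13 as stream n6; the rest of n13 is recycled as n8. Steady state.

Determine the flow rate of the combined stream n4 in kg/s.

2366 kg/s

N2 enters only via n10 and leaves only via the purge: 841×0.153 = 0.125×(N2 in n13), and the recovery unit passes all N2, so N2 in n4 = N2 in n13 = 1029.4 kg/s.
Cl2 in n4: m_A = 841×0.847 + (1−0.125)·(1−0.466)·m_A, so m_A = 712.33/0.5327 = 1337.1 kg/s.
n4 = 1337.1 + 1029.4 = 2366.5 kg/s.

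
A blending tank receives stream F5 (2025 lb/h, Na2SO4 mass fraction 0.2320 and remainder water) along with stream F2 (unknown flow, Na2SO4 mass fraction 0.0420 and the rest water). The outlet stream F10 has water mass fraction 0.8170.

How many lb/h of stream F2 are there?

703.7 lb/h

Let F2 be the unknown flow. Total out = 2025 + F2.
water balance: 1555.2 + 0.958·F2 = 0.817·(2025 + F2)
(0.958 − 0.817)·F2 = 0.817×2025 − 1555.2 = 99.225
F2 = 99.225 / 0.141 = 703.72 lb/h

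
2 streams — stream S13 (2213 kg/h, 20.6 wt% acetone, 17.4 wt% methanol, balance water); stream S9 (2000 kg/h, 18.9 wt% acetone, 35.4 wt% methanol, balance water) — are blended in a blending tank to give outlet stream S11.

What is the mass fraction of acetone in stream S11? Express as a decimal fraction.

Total flow out = 2213 + 2000 = 4213 kg/h.
acetone in = 2213×0.206 + 2000×0.189 = 833.88 kg/h.
acetone mass fraction in S11 = 833.88/4213 = 0.1979.

0.1979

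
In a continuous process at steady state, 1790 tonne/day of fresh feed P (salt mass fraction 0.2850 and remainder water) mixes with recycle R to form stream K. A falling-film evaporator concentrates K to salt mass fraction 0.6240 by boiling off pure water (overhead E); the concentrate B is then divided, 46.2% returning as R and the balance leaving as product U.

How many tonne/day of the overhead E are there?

972.5 tonne/day

Overall salt balance (none leaves overhead): salt in fresh feed = salt in product, i.e. 1790×0.285 = (1−0.462)·B·0.624.
B = 510.15/(0.624×0.538) = 1519.6 tonne/day.
Recycle R = 0.462×1519.6 = 702.06 tonne/day.
Combined feed K = 1790 + 702.06 = 2492.1 tonne/day.
Overhead E = K − B = 2492.1 − 1519.6 = 972.45 tonne/day.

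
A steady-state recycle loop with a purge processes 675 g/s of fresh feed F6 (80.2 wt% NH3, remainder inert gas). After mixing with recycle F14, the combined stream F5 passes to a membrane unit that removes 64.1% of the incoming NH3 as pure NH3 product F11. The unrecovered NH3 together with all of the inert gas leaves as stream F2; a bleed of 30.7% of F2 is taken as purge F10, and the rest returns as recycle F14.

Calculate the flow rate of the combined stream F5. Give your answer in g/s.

inert gas enters only via F6 and leaves only via the purge: 675×0.198 = 0.307×(inert gas in F2), and the membrane unit passes all inert gas, so inert gas in F5 = inert gas in F2 = 435.34 g/s.
NH3 in F5: m_A = 675×0.802 + (1−0.307)·(1−0.641)·m_A, so m_A = 541.35/0.7512 = 720.63 g/s.
F5 = 720.63 + 435.34 = 1156 g/s.

1156 g/s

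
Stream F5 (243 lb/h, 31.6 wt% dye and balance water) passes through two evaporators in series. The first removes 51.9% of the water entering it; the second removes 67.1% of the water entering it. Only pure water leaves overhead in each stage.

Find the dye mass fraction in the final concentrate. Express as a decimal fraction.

water in feed = 243×0.684 = 166.21 lb/h.
After stage 1: water left = (1−0.519)×166.21 = 79.948; stream total = 156.74 lb/h.
After stage 2: water left = (1−0.671)×79.948 = 26.303; final concentrate = 103.09 lb/h.
dye fraction = 76.788/103.09 = 0.745.

0.745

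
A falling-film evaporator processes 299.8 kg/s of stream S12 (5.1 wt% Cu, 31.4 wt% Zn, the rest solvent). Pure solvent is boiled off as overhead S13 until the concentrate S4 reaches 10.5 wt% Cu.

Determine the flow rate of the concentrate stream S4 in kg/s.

145.6 kg/s

Cu is conserved: 299.8×0.051 = 15.29 kg/s all reports to the concentrate.
Concentrate = 15.29/(target fraction) = 145.62 kg/s.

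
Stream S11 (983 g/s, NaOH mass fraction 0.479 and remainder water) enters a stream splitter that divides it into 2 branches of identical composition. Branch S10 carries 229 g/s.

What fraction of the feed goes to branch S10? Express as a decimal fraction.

0.233

Fraction to S10 = 229/983 = 0.2330.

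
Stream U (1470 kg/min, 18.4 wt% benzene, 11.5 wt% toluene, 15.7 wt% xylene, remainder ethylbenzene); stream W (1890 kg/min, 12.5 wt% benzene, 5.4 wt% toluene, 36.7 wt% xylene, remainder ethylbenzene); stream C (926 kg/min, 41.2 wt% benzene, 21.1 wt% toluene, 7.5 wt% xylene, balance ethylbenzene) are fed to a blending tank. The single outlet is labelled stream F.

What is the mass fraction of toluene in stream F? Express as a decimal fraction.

Total flow out = 1470 + 1890 + 926 = 4286 kg/min.
toluene in = 1470×0.115 + 1890×0.054 + 926×0.211 = 466.5 kg/min.
toluene mass fraction in F = 466.5/4286 = 0.109.

0.109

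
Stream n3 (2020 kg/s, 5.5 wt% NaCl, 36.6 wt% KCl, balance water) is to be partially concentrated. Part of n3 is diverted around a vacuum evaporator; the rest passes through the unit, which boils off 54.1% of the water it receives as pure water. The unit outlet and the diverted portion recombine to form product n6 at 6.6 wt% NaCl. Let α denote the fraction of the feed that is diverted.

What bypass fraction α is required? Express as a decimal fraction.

All 2020×0.055 = 111.1 kg/s of NaCl reaches n6, so n6 = 111.1/0.066 = 1683.3 kg/s and vapour = 336.67 kg/s.
The evaporator receives (1−α)·2020 of feed at 0.579 water and removes 0.541 of that water:
0.541×0.579×(1−α)×2020 = 336.67
(1−α) = 336.67/632.74 = 0.5321;  α = 0.4679.

0.468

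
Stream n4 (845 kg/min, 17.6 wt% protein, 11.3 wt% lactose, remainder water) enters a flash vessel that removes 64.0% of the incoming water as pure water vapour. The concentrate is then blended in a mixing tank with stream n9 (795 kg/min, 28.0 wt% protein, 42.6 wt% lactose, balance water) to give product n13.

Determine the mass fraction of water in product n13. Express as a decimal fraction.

0.358

Vapour removed = 0.640×0.711×845 = 384.51 kg/min; concentrate = 460.49 kg/min.
water reaching the mixer = 216.29 (from concentrate) + 795×0.294 = 450.02 kg/min.
Product flow = 460.49 + 795 = 1255.5 kg/min; water fraction = 0.358.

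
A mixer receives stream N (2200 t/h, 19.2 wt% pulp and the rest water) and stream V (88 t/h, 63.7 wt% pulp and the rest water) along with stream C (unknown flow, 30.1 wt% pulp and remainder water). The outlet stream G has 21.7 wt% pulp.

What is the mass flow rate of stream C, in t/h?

Let C be the unknown flow. Total out = 2288 + C.
pulp balance: 478.46 + 0.301·C = 0.217·(2288 + C)
(0.301 − 0.217)·C = 0.217×2288 − 478.46 = 18.04
C = 18.04 / 0.084 = 214.76 t/h

214.8 t/h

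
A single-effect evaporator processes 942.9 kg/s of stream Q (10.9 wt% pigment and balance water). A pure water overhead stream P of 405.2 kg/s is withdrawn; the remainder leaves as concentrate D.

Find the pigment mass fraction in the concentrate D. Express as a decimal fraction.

pigment is not removed: 942.9×0.109 = 102.78 kg/s of pigment enters D.
Concentrate = 942.9 − 405.2 = 537.7 kg/s.
Mass fraction = 102.78/537.7 = 0.191.

0.191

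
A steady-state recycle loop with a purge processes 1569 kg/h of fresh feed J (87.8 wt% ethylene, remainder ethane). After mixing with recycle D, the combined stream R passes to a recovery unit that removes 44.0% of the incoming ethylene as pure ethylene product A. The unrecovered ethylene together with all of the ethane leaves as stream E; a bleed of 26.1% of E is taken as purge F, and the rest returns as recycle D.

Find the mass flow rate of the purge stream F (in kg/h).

534.9 kg/h

ethane enters only via J and leaves only via the purge: 1569×0.122 = 0.261×(ethane in E), and the recovery unit passes all ethane, so ethane in R = ethane in E = 733.4 kg/h.
ethylene in R: m_A = 1569×0.878 + (1−0.261)·(1−0.440)·m_A, so m_A = 1377.6/0.5862 = 2350.2 kg/h.
E = (1−0.440)×2350.2 + 733.4 = 2049.5 kg/h.
Purge F = 0.261×2049.5 = 534.92 kg/h.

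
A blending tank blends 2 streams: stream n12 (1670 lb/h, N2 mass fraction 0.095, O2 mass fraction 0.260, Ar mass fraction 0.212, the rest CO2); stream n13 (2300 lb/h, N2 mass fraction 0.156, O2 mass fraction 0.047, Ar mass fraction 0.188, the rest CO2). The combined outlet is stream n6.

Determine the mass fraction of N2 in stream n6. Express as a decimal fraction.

0.130

Total flow out = 1670 + 2300 = 3970 lb/h.
N2 in = 1670×0.095 + 2300×0.156 = 517.45 lb/h.
N2 mass fraction in n6 = 517.45/3970 = 0.130.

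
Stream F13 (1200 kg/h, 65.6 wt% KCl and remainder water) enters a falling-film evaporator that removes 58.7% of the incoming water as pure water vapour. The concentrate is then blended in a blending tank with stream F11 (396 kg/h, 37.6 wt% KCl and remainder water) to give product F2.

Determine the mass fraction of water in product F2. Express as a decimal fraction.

Vapour removed = 0.587×0.344×1200 = 242.31 kg/h; concentrate = 957.69 kg/h.
water reaching the mixer = 170.49 (from concentrate) + 396×0.624 = 417.59 kg/h.
Product flow = 957.69 + 396 = 1353.7 kg/h; water fraction = 0.3085.

0.3085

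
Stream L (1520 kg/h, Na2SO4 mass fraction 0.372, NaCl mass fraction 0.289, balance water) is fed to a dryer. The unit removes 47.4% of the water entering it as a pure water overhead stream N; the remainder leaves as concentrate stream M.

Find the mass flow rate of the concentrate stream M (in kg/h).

1276 kg/h

water entering = 1520×0.339 = 515.28 kg/h; overhead removed = 0.474×515.28 = 244.24 kg/h.
Concentrate = 1520 − 244.24 = 1275.8 kg/h.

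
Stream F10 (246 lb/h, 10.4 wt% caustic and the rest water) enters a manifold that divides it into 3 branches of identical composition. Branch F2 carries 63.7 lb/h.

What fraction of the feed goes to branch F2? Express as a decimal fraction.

0.259

Fraction to F2 = 63.7/246 = 0.2589.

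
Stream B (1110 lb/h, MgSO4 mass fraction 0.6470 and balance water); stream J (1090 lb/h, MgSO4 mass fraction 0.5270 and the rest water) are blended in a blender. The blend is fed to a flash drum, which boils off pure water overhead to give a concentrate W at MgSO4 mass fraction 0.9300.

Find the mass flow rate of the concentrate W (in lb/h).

1390 lb/h

MgSO4 entering = 1110×0.647 + 1090×0.527 = 1292.6 lb/h.
All MgSO4 reports to W, so W = 1292.6/0.930 = 1389.9 lb/h.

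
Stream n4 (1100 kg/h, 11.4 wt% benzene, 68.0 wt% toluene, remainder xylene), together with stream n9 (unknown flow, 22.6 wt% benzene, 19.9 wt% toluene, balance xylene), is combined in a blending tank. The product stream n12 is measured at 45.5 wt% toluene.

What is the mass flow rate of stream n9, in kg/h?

Let n9 be the unknown flow. Total out = 1100 + n9.
toluene balance: 748 + 0.199·n9 = 0.455·(1100 + n9)
(0.199 − 0.455)·n9 = 0.455×1100 − 748 = -247.5
n9 = -247.5 / -0.256 = 966.8 kg/h

966.8 kg/h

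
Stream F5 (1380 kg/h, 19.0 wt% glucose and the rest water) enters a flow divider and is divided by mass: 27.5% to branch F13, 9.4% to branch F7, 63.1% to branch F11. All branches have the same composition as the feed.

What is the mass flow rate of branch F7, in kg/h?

129.7 kg/h

Branch F7 flow = 0.094×1380 = 129.72 kg/h.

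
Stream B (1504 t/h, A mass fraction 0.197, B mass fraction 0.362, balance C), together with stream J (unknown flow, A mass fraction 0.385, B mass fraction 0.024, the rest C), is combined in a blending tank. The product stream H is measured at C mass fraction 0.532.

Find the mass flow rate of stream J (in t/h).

Let J be the unknown flow. Total out = 1504 + J.
C balance: 663.26 + 0.591·J = 0.532·(1504 + J)
(0.591 − 0.532)·J = 0.532×1504 − 663.26 = 136.86
J = 136.86 / 0.059 = 2319.7 t/h

2320 t/h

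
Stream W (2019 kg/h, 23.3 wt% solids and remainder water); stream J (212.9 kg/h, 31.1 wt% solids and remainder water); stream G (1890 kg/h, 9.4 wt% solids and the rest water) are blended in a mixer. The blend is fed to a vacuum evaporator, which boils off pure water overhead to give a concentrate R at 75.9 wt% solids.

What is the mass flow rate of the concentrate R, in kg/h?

941.1 kg/h

solids entering = 2019×0.233 + 212.9×0.311 + 1890×0.094 = 714.3 kg/h.
All solids reports to R, so R = 714.3/0.759 = 941.11 kg/h.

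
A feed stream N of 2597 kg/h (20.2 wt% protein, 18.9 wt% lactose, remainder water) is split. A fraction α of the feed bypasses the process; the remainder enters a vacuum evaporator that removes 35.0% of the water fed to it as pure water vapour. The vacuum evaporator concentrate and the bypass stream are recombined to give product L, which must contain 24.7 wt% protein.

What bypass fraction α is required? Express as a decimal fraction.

0.145

All 2597×0.202 = 524.59 kg/h of protein reaches L, so L = 524.59/0.247 = 2123.9 kg/h and vapour = 473.14 kg/h.
The evaporator receives (1−α)·2597 of feed at 0.609 water and removes 0.350 of that water:
0.350×0.609×(1−α)×2597 = 473.14
(1−α) = 473.14/553.55 = 0.8547;  α = 0.1453.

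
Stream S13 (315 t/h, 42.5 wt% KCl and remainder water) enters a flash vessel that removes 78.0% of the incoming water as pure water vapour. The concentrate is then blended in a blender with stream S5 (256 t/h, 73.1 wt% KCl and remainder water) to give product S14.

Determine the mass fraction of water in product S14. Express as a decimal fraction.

Vapour removed = 0.780×0.575×315 = 141.28 t/h; concentrate = 173.72 t/h.
water reaching the mixer = 39.847 (from concentrate) + 256×0.269 = 108.71 t/h.
Product flow = 173.72 + 256 = 429.72 t/h; water fraction = 0.2530.

0.2530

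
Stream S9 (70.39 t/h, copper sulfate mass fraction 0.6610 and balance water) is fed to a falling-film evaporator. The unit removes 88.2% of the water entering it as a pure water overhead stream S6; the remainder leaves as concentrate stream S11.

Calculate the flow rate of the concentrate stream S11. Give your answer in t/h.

water entering = 70.39×0.339 = 23.862 t/h; overhead removed = 0.882×23.862 = 21.046 t/h.
Concentrate = 70.39 − 21.046 = 49.344 t/h.

49.34 t/h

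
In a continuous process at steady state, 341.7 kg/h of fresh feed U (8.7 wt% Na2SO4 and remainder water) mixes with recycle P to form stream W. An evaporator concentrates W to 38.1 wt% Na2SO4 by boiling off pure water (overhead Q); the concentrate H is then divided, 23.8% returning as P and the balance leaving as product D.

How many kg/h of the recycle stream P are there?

24.37 kg/h

Overall Na2SO4 balance (none leaves overhead): Na2SO4 in fresh feed = Na2SO4 in product, i.e. 341.7×0.087 = (1−0.238)·H·0.381.
H = 29.728/(0.381×0.762) = 102.4 kg/h.
Recycle P = 0.238×102.4 = 24.37 kg/h.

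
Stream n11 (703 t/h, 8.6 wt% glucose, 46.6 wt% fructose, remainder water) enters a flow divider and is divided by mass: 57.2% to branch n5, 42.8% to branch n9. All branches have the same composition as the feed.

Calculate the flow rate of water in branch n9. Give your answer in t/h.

134.8 t/h

Branch n9 total = 0.428×703 = 300.88 t/h.
water in n9 = 0.448×300.88 = 134.8 t/h.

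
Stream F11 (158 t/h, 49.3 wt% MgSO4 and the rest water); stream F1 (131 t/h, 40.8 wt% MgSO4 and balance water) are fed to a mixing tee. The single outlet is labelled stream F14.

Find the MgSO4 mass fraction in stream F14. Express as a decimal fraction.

Total flow out = 158 + 131 = 289 t/h.
MgSO4 in = 158×0.493 + 131×0.408 = 131.34 t/h.
MgSO4 mass fraction in F14 = 131.34/289 = 0.454.

0.454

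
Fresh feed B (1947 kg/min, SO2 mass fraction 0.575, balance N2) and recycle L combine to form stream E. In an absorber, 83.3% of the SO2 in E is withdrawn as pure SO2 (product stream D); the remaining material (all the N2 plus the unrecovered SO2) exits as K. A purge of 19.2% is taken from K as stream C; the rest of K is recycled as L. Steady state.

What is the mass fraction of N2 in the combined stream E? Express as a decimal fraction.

N2 enters only via B and leaves only via the purge: 1947×0.425 = 0.192×(N2 in K), and the absorber passes all N2, so N2 in E = N2 in K = 4309.8 kg/min.
SO2 in E: m_A = 1947×0.575 + (1−0.192)·(1−0.833)·m_A, so m_A = 1119.5/0.8651 = 1294.2 kg/min.
E = 1294.2 + 4309.8 = 5603.9 kg/min.
N2 fraction in E = 4309.8/5603.9 = 0.769.

0.769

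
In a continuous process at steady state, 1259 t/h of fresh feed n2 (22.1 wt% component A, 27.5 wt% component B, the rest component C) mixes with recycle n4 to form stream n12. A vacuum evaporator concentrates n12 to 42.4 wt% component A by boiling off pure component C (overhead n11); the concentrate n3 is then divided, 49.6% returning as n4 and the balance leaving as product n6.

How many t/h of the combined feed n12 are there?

Overall component A balance (none leaves overhead): component A in fresh feed = component A in product, i.e. 1259×0.221 = (1−0.496)·n3·0.424.
n3 = 278.24/(0.424×0.504) = 1302 t/h.
Recycle n4 = 0.496×1302 = 645.81 t/h.
Combined feed n12 = 1259 + 645.81 = 1904.8 t/h.

1905 t/h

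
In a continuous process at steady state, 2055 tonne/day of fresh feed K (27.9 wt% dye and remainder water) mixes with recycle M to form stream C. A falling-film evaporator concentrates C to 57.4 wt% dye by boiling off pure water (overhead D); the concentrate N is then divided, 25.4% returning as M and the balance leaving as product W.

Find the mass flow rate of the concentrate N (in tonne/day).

1339 tonne/day

Overall dye balance (none leaves overhead): dye in fresh feed = dye in product, i.e. 2055×0.279 = (1−0.254)·N·0.574.
N = 573.35/(0.574×0.746) = 1339 tonne/day.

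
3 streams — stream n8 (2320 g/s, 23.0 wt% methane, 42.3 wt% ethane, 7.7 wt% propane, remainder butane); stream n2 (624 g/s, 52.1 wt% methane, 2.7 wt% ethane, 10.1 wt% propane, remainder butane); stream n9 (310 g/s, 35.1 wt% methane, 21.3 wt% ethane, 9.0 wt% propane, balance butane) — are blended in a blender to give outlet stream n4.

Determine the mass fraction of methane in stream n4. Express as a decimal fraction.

0.297

Total flow out = 2320 + 624 + 310 = 3254 g/s.
methane in = 2320×0.230 + 624×0.521 + 310×0.351 = 967.51 g/s.
methane mass fraction in n4 = 967.51/3254 = 0.297.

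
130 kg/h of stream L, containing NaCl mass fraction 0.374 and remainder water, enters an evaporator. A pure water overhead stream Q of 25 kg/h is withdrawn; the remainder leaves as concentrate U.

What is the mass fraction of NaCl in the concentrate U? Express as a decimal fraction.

NaCl is not removed: 130×0.374 = 48.62 kg/h of NaCl enters U.
Concentrate = 130 − 25 = 105 kg/h.
Mass fraction = 48.62/105 = 0.463.

0.463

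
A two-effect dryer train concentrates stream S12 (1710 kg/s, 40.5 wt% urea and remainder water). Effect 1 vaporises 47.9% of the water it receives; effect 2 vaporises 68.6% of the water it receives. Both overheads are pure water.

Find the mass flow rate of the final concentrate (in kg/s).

water in feed = 1710×0.595 = 1017.4 kg/s.
After stage 1: water left = (1−0.479)×1017.4 = 530.09; stream total = 1222.6 kg/s.
After stage 2: water left = (1−0.686)×530.09 = 166.45; final concentrate = 859 kg/s.

859 kg/s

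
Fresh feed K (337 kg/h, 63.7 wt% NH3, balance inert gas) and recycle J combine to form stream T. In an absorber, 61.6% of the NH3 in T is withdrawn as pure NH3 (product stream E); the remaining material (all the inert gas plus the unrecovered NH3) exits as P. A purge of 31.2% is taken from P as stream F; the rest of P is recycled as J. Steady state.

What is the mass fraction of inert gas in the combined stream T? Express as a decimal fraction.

inert gas enters only via K and leaves only via the purge: 337×0.363 = 0.312×(inert gas in P), and the absorber passes all inert gas, so inert gas in T = inert gas in P = 392.09 kg/h.
NH3 in T: m_A = 337×0.637 + (1−0.312)·(1−0.616)·m_A, so m_A = 214.67/0.7358 = 291.75 kg/h.
T = 291.75 + 392.09 = 683.83 kg/h.
inert gas fraction in T = 392.09/683.83 = 0.5734.

0.5734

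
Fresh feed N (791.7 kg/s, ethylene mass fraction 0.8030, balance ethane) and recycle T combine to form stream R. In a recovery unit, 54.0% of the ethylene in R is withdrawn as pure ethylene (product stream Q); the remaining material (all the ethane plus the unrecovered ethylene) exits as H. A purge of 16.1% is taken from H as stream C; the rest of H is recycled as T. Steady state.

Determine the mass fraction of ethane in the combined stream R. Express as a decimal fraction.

ethane enters only via N and leaves only via the purge: 791.7×0.197 = 0.161×(ethane in H), and the recovery unit passes all ethane, so ethane in R = ethane in H = 968.73 kg/s.
ethylene in R: m_A = 791.7×0.803 + (1−0.161)·(1−0.540)·m_A, so m_A = 635.74/0.6141 = 1035.3 kg/s.
R = 1035.3 + 968.73 = 2004 kg/s.
ethane fraction in R = 968.73/2004 = 0.4834.

0.4834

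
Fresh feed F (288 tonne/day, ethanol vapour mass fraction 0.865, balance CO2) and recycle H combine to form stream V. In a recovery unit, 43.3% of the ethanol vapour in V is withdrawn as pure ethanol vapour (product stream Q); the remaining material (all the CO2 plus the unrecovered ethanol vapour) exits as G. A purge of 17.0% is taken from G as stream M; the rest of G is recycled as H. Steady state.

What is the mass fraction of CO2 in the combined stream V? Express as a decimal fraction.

CO2 enters only via F and leaves only via the purge: 288×0.135 = 0.170×(CO2 in G), and the recovery unit passes all CO2, so CO2 in V = CO2 in G = 228.71 tonne/day.
ethanol vapour in V: m_A = 288×0.865 + (1−0.170)·(1−0.433)·m_A, so m_A = 249.12/0.5294 = 470.58 tonne/day.
V = 470.58 + 228.71 = 699.29 tonne/day.
CO2 fraction in V = 228.71/699.29 = 0.327.

0.327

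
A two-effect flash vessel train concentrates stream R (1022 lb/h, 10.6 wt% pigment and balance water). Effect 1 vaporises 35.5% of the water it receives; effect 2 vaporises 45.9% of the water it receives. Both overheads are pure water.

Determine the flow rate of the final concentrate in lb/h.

427.2 lb/h

water in feed = 1022×0.894 = 913.67 lb/h.
After stage 1: water left = (1−0.355)×913.67 = 589.32; stream total = 697.65 lb/h.
After stage 2: water left = (1−0.459)×589.32 = 318.82; final concentrate = 427.15 lb/h.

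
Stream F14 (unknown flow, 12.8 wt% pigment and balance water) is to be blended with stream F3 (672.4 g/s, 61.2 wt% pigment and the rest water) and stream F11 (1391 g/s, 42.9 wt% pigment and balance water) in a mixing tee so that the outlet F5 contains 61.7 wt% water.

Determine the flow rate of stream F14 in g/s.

Let F14 be the unknown flow. Total out = 2063.4 + F14.
water balance: 1055.2 + 0.872·F14 = 0.617·(2063.4 + F14)
(0.872 − 0.617)·F14 = 0.617×2063.4 − 1055.2 = 217.97
F14 = 217.97 / 0.255 = 854.77 g/s

854.8 g/s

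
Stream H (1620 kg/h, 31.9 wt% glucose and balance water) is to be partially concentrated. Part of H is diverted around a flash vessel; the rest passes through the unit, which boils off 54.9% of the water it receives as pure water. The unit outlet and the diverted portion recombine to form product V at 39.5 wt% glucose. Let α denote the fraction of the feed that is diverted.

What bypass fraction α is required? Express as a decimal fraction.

0.485

All 1620×0.319 = 516.78 kg/h of glucose reaches V, so V = 516.78/0.395 = 1308.3 kg/h and vapour = 311.7 kg/h.
The evaporator receives (1−α)·1620 of feed at 0.681 water and removes 0.549 of that water:
0.549×0.681×(1−α)×1620 = 311.7
(1−α) = 311.7/605.67 = 0.5146;  α = 0.4854.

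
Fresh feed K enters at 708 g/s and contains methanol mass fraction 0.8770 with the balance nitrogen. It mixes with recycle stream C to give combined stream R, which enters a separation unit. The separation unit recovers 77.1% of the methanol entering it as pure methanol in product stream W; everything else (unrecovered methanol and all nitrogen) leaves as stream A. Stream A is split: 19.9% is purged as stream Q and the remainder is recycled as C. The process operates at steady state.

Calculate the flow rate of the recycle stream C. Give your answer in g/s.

490 g/s

nitrogen enters only via K and leaves only via the purge: 708×0.123 = 0.199×(nitrogen in A), and the separation unit passes all nitrogen, so nitrogen in R = nitrogen in A = 437.61 g/s.
methanol in R: m_A = 708×0.877 + (1−0.199)·(1−0.771)·m_A, so m_A = 620.92/0.8166 = 760.39 g/s.
A = (1−0.771)×760.39 + 437.61 = 611.74 g/s.
Recycle C = (1−0.199)×611.74 = 490 g/s.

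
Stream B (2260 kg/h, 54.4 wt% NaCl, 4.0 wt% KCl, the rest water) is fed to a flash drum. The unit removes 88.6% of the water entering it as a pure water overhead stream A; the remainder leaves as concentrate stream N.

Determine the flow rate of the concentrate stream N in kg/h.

water entering = 2260×0.416 = 940.16 kg/h; overhead removed = 0.886×940.16 = 832.98 kg/h.
Concentrate = 2260 − 832.98 = 1427 kg/h.

1427 kg/h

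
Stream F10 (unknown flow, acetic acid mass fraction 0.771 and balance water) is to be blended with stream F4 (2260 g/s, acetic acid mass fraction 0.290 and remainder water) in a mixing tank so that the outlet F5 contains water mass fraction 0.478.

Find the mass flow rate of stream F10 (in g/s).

Let F10 be the unknown flow. Total out = 2260 + F10.
water balance: 1604.6 + 0.229·F10 = 0.478·(2260 + F10)
(0.229 − 0.478)·F10 = 0.478×2260 − 1604.6 = -524.32
F10 = -524.32 / -0.249 = 2105.7 g/s

2106 g/s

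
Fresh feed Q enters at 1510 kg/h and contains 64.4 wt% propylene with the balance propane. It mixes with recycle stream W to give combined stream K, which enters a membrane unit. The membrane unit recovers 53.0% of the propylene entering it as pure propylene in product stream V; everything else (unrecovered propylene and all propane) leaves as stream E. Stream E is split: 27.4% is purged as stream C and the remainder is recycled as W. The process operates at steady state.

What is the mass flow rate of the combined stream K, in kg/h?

propane enters only via Q and leaves only via the purge: 1510×0.356 = 0.274×(propane in E), and the membrane unit passes all propane, so propane in K = propane in E = 1961.9 kg/h.
propylene in K: m_A = 1510×0.644 + (1−0.274)·(1−0.530)·m_A, so m_A = 972.44/0.6588 = 1476.1 kg/h.
K = 1476.1 + 1961.9 = 3438 kg/h.

3438 kg/h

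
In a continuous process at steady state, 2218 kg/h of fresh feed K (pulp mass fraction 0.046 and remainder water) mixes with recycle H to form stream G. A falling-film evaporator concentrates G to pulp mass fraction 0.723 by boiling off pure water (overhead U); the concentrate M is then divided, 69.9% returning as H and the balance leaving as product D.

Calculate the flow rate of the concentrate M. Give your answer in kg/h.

Overall pulp balance (none leaves overhead): pulp in fresh feed = pulp in product, i.e. 2218×0.046 = (1−0.699)·M·0.723.
M = 102.03/(0.723×0.301) = 468.83 kg/h.

468.8 kg/h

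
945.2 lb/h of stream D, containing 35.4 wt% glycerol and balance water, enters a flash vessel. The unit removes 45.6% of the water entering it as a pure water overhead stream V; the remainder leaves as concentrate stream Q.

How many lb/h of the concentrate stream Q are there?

water entering = 945.2×0.646 = 610.6 lb/h; overhead removed = 0.456×610.6 = 278.43 lb/h.
Concentrate = 945.2 − 278.43 = 666.77 lb/h.

666.8 lb/h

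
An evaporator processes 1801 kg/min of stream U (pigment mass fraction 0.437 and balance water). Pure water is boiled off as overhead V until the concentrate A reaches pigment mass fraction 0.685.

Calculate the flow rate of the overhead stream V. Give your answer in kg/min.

652 kg/min

pigment is conserved: 1801×0.437 = 787.04 kg/min all reports to the concentrate.
Concentrate = 787.04/(target fraction) = 1149 kg/min.
Overhead = 1801 − 1149 = 652.04 kg/min.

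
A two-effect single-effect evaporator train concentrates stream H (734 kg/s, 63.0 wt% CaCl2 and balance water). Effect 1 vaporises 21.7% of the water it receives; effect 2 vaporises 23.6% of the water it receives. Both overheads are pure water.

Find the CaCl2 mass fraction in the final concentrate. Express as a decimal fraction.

water in feed = 734×0.370 = 271.58 kg/s.
After stage 1: water left = (1−0.217)×271.58 = 212.65; stream total = 675.07 kg/s.
After stage 2: water left = (1−0.236)×212.65 = 162.46; final concentrate = 624.88 kg/s.
CaCl2 fraction = 462.42/624.88 = 0.740.

0.740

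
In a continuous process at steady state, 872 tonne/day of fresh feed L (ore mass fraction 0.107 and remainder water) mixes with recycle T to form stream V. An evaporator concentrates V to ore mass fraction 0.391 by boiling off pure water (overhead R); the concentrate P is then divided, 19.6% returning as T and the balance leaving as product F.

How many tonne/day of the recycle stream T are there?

58.17 tonne/day

Overall ore balance (none leaves overhead): ore in fresh feed = ore in product, i.e. 872×0.107 = (1−0.196)·P·0.391.
P = 93.304/(0.391×0.804) = 296.8 tonne/day.
Recycle T = 0.196×296.8 = 58.173 tonne/day.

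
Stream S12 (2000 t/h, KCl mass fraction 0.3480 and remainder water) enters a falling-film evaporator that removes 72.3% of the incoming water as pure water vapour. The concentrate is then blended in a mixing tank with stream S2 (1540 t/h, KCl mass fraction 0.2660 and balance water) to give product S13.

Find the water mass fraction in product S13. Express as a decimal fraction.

Vapour removed = 0.723×0.652×2000 = 942.79 t/h; concentrate = 1057.2 t/h.
water reaching the mixer = 361.21 (from concentrate) + 1540×0.734 = 1491.6 t/h.
Product flow = 1057.2 + 1540 = 2597.2 t/h; water fraction = 0.5743.

0.5743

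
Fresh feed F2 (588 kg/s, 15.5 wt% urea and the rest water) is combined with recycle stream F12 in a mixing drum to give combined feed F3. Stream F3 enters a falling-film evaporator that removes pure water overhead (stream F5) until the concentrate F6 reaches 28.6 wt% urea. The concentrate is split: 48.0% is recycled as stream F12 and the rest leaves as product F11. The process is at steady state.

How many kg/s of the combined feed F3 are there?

Overall urea balance (none leaves overhead): urea in fresh feed = urea in product, i.e. 588×0.155 = (1−0.480)·F6·0.286.
F6 = 91.14/(0.286×0.520) = 612.83 kg/s.
Recycle F12 = 0.480×612.83 = 294.16 kg/s.
Combined feed F3 = 588 + 294.16 = 882.16 kg/s.

882.2 kg/s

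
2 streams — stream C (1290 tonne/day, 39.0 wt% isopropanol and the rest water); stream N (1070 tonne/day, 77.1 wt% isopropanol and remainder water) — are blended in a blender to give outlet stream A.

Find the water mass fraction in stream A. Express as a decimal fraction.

0.437

Total flow out = 1290 + 1070 = 2360 tonne/day.
water in = 1290×0.610 + 1070×0.229 = 1031.9 tonne/day.
water mass fraction in A = 1031.9/2360 = 0.437.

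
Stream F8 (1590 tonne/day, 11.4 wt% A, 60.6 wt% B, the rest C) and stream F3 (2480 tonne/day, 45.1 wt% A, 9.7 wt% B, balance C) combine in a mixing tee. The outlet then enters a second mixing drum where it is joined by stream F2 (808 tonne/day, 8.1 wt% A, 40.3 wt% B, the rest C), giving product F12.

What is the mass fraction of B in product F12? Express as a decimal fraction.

0.314

Overall, product flow = 4878 tonne/day.
B in = 1590×0.606 + 2480×0.097 + 808×0.403 = 1529.7 tonne/day.
B fraction in F12 = 0.314.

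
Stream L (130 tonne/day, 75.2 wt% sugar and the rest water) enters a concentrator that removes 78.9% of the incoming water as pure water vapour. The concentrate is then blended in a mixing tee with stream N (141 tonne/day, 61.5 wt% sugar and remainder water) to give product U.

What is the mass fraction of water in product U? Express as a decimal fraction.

0.2488

Vapour removed = 0.789×0.248×130 = 25.437 tonne/day; concentrate = 104.56 tonne/day.
water reaching the mixer = 6.8026 (from concentrate) + 141×0.385 = 61.088 tonne/day.
Product flow = 104.56 + 141 = 245.56 tonne/day; water fraction = 0.2488.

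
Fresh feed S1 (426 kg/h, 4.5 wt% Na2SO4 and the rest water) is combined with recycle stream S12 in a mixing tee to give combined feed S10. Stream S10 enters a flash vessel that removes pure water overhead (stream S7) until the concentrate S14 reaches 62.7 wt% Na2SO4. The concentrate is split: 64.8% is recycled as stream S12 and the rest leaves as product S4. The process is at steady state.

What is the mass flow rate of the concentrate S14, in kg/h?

Overall Na2SO4 balance (none leaves overhead): Na2SO4 in fresh feed = Na2SO4 in product, i.e. 426×0.045 = (1−0.648)·S14·0.627.
S14 = 19.17/(0.627×0.352) = 86.858 kg/h.

86.86 kg/h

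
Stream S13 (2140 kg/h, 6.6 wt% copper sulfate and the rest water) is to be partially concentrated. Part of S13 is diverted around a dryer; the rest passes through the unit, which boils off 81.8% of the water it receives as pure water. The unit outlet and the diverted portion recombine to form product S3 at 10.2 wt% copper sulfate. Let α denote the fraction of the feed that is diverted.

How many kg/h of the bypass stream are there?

All 2140×0.066 = 141.24 kg/h of copper sulfate reaches S3, so S3 = 141.24/0.102 = 1384.7 kg/h and vapour = 755.29 kg/h.
The evaporator receives (1−α)·2140 of feed at 0.934 water and removes 0.818 of that water:
0.818×0.934×(1−α)×2140 = 755.29
(1−α) = 755.29/1635 = 0.4620;  α = 0.5380.
Bypass flow = 0.5380×2140 = 1151.4 kg/h.

1151 kg/h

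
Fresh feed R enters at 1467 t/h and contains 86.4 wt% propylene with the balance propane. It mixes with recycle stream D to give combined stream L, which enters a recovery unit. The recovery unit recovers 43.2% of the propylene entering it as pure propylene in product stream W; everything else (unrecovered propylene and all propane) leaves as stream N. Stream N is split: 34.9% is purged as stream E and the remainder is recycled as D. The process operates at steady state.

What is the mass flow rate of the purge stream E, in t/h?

598.2 t/h

propane enters only via R and leaves only via the purge: 1467×0.136 = 0.349×(propane in N), and the recovery unit passes all propane, so propane in L = propane in N = 571.67 t/h.
propylene in L: m_A = 1467×0.864 + (1−0.349)·(1−0.432)·m_A, so m_A = 1267.5/0.6302 = 2011.1 t/h.
N = (1−0.432)×2011.1 + 571.67 = 1714 t/h.
Purge E = 0.349×1714 = 598.19 t/h.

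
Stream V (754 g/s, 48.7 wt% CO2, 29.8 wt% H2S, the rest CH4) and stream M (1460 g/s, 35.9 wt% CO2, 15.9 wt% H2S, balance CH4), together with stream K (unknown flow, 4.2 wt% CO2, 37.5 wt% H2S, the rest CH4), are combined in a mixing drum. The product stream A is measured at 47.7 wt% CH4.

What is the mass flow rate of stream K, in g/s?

Let K be the unknown flow. Total out = 2214 + K.
CH4 balance: 865.83 + 0.583·K = 0.477·(2214 + K)
(0.583 − 0.477)·K = 0.477×2214 − 865.83 = 190.25
K = 190.25 / 0.106 = 1794.8 g/s

1795 g/s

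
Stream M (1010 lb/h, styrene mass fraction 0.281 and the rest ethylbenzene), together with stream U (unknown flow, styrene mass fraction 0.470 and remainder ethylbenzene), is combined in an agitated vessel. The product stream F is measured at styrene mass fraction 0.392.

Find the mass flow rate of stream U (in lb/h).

1437 lb/h

Let U be the unknown flow. Total out = 1010 + U.
styrene balance: 283.81 + 0.470·U = 0.392·(1010 + U)
(0.470 − 0.392)·U = 0.392×1010 − 283.81 = 112.11
U = 112.11 / 0.078 = 1437.3 lb/h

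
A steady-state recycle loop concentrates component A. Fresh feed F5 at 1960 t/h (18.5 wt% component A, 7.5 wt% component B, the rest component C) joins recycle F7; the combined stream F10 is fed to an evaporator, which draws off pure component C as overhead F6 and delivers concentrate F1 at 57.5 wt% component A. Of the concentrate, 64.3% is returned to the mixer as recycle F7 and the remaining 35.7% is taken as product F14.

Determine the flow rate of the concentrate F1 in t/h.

Overall component A balance (none leaves overhead): component A in fresh feed = component A in product, i.e. 1960×0.185 = (1−0.643)·F1·0.575.
F1 = 362.6/(0.575×0.357) = 1766.4 t/h.

1766 t/h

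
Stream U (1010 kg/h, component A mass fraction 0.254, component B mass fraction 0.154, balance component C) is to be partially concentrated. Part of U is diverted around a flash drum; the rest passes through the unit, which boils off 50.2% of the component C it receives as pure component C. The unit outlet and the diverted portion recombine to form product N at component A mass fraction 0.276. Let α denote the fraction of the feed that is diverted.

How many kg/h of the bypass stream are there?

All 1010×0.254 = 256.54 kg/h of component A reaches N, so N = 256.54/0.276 = 929.49 kg/h and vapour = 80.507 kg/h.
The evaporator receives (1−α)·1010 of feed at 0.592 component C and removes 0.502 of that component C:
0.502×0.592×(1−α)×1010 = 80.507
(1−α) = 80.507/300.16 = 0.2682;  α = 0.7318.
Bypass flow = 0.7318×1010 = 739.1 kg/h.

739.1 kg/h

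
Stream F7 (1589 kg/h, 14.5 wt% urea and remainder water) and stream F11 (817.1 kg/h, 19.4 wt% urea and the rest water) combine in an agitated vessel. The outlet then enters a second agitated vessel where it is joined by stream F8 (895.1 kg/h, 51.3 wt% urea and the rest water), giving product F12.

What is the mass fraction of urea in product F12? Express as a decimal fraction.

0.257

Overall, product flow = 3301.2 kg/h.
urea in = 1589×0.145 + 817.1×0.194 + 895.1×0.513 = 848.11 kg/h.
urea fraction in F12 = 0.257.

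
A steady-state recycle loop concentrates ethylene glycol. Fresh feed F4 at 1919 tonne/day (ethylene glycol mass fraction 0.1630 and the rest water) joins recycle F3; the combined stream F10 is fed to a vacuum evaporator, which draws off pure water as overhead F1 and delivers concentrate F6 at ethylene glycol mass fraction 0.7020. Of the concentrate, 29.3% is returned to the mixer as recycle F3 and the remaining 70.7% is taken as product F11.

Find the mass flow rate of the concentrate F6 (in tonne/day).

Overall ethylene glycol balance (none leaves overhead): ethylene glycol in fresh feed = ethylene glycol in product, i.e. 1919×0.163 = (1−0.293)·F6·0.702.
F6 = 312.8/(0.702×0.707) = 630.24 tonne/day.

630.2 tonne/day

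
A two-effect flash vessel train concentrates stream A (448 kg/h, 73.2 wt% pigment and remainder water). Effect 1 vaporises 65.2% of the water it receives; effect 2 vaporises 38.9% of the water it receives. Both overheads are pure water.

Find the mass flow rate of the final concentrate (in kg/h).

353.5 kg/h

water in feed = 448×0.268 = 120.06 kg/h.
After stage 1: water left = (1−0.652)×120.06 = 41.782; stream total = 369.72 kg/h.
After stage 2: water left = (1−0.389)×41.782 = 25.529; final concentrate = 353.46 kg/h.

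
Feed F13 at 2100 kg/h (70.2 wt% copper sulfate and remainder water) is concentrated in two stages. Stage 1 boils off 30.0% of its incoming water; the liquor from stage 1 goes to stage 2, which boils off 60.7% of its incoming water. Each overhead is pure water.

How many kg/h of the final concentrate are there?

1646 kg/h

water in feed = 2100×0.298 = 625.8 kg/h.
After stage 1: water left = (1−0.300)×625.8 = 438.06; stream total = 1912.3 kg/h.
After stage 2: water left = (1−0.607)×438.06 = 172.16; final concentrate = 1646.4 kg/h.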